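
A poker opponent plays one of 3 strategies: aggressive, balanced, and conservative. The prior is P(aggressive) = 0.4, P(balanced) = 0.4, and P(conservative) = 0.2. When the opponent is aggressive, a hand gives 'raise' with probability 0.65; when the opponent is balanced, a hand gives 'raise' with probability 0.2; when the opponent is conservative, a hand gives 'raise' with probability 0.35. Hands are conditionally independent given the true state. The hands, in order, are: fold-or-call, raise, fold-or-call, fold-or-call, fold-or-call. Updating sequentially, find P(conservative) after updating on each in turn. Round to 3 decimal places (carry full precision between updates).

After 'fold-or-call': normaliser = 0.35·0.4000 + 0.8·0.4000 + 0.65·0.2000; P(aggressive) ≈ 0.2373, P(balanced) ≈ 0.5424, P(conservative) ≈ 0.2203
After 'raise': normaliser = 0.65·0.2373 + 0.2·0.5424 + 0.35·0.2203; P(aggressive) ≈ 0.4539, P(balanced) ≈ 0.3192, P(conservative) ≈ 0.2269
After 'fold-or-call': normaliser = 0.35·0.4539 + 0.8·0.3192 + 0.65·0.2269; P(aggressive) ≈ 0.2828, P(balanced) ≈ 0.4546, P(conservative) ≈ 0.2626
After 'fold-or-call': normaliser = 0.35·0.2828 + 0.8·0.4546 + 0.65·0.2626; P(aggressive) ≈ 0.1563, P(balanced) ≈ 0.5742, P(conservative) ≈ 0.2695
After 'fold-or-call': normaliser = 0.35·0.1563 + 0.8·0.5742 + 0.65·0.2695; P(aggressive) ≈ 0.0794, P(balanced) ≈ 0.6665, P(conservative) ≈ 0.2542

0.254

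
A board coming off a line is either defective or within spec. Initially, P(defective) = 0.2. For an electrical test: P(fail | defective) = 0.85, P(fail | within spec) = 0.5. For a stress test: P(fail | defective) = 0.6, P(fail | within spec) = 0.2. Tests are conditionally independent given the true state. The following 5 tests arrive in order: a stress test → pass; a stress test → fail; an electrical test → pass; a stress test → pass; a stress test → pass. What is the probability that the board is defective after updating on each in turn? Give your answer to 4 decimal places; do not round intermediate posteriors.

After a stress test='pass': P(defective) = 0.4·0.2000 / (0.4·0.2000 + 0.8·0.8000) ≈ 0.1111
After a stress test='fail': P(defective) = 0.6·0.1111 / (0.6·0.1111 + 0.2·0.8889) ≈ 0.2727
After an electrical test='pass': P(defective) = 0.15·0.2727 / (0.15·0.2727 + 0.5·0.7273) ≈ 0.1011
After a stress test='pass': P(defective) = 0.4·0.1011 / (0.4·0.1011 + 0.8·0.8989) ≈ 0.0533
After a stress test='pass': P(defective) = 0.4·0.0533 / (0.4·0.0533 + 0.8·0.9467) ≈ 0.0274

0.0274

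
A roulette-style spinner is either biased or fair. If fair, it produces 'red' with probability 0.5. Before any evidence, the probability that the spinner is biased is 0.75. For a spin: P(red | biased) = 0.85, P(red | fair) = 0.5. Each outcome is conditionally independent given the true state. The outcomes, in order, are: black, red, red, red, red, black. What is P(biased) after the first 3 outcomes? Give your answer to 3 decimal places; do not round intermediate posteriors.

After 'black': P(biased) = 0.15·0.7500 / (0.15·0.7500 + 0.5·0.2500) ≈ 0.4737
After 'red': P(biased) = 0.85·0.4737 / (0.85·0.4737 + 0.5·0.5263) ≈ 0.6047
After 'red': P(biased) = 0.85·0.6047 / (0.85·0.6047 + 0.5·0.3953) ≈ 0.7223

0.722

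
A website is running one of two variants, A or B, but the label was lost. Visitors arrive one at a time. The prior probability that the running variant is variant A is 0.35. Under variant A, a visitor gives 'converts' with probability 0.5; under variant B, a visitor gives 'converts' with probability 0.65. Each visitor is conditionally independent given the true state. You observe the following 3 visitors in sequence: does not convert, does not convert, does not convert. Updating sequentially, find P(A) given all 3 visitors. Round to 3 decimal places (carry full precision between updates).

After 'does not convert': P(A) = 0.5·0.3500 / (0.5·0.3500 + 0.35·0.6500) ≈ 0.4348
After 'does not convert': P(A) = 0.5·0.4348 / (0.5·0.4348 + 0.35·0.5652) ≈ 0.5236
After 'does not convert': P(A) = 0.5·0.5236 / (0.5·0.5236 + 0.35·0.4764) ≈ 0.6109

0.611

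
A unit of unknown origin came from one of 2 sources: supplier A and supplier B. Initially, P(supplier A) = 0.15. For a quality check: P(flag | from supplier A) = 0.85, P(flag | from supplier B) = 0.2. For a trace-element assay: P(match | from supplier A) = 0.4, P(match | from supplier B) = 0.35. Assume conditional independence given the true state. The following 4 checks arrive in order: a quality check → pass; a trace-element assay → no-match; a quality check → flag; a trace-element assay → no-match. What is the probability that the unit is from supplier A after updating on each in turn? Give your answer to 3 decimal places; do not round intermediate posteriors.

Apply Bayes' rule sequentially, carrying P(supplier A) forward.
After a quality check='pass': P(supplier A) = 0.15·0.1500 / (0.15·0.1500 + 0.8·0.8500) ≈ 0.0320
After a trace-element assay='no-match': P(supplier A) = 0.6·0.0320 / (0.6·0.0320 + 0.65·0.9680) ≈ 0.0296
After a quality check='flag': P(supplier A) = 0.85·0.0296 / (0.85·0.0296 + 0.2·0.9704) ≈ 0.1149
After a trace-element assay='no-match': P(supplier A) = 0.6·0.1149 / (0.6·0.1149 + 0.65·0.8851) ≈ 0.1070

0.107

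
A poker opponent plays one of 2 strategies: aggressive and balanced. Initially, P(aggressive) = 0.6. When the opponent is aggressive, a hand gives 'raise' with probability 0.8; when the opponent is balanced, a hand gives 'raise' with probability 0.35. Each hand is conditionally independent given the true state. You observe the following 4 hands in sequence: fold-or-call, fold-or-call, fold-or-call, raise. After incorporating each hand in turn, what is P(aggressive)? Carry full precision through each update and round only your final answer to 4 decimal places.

0.0908

After 'fold-or-call': P(aggressive) = 0.2·0.6000 / (0.2·0.6000 + 0.65·0.4000) ≈ 0.3158
After 'fold-or-call': P(aggressive) = 0.2·0.3158 / (0.2·0.3158 + 0.65·0.6842) ≈ 0.1244
After 'fold-or-call': P(aggressive) = 0.2·0.1244 / (0.2·0.1244 + 0.65·0.8756) ≈ 0.0419
After 'raise': P(aggressive) = 0.8·0.0419 / (0.8·0.0419 + 0.35·0.9581) ≈ 0.0908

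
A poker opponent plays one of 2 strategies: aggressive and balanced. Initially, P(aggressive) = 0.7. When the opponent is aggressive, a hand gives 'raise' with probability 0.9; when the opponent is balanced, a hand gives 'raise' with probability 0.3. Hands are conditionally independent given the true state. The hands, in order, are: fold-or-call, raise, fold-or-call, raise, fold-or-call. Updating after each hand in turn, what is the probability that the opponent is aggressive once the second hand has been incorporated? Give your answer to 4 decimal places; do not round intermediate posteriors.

0.5000

Each posterior becomes the prior for the next update.
After 'fold-or-call': P(aggressive) = 0.1·0.7000 / (0.1·0.7000 + 0.7·0.3000) ≈ 0.2500
After 'raise': P(aggressive) = 0.9·0.2500 / (0.9·0.2500 + 0.3·0.7500) ≈ 0.5000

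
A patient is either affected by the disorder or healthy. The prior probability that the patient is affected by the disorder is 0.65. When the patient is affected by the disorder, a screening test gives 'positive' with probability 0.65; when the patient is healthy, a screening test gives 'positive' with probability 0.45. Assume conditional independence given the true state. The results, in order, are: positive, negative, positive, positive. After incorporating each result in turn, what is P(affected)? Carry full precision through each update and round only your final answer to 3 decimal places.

Apply Bayes' rule sequentially, carrying P(affected) forward.
After 'positive': P(affected) = 0.65·0.6500 / (0.65·0.6500 + 0.45·0.3500) ≈ 0.7284
After 'negative': P(affected) = 0.35·0.7284 / (0.35·0.7284 + 0.55·0.2716) ≈ 0.6306
After 'positive': P(affected) = 0.65·0.6306 / (0.65·0.6306 + 0.45·0.3694) ≈ 0.7115
After 'positive': P(affected) = 0.65·0.7115 / (0.65·0.7115 + 0.45·0.2885) ≈ 0.7808

0.781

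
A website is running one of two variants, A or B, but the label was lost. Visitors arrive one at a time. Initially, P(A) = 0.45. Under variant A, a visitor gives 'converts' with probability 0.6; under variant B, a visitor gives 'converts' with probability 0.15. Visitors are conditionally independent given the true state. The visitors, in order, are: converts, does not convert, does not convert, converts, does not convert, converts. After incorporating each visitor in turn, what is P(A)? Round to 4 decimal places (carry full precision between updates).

0.8451

Each posterior becomes the prior for the next update.
After 'converts': P(A) = 0.6·0.4500 / (0.6·0.4500 + 0.15·0.5500) ≈ 0.7660
After 'does not convert': P(A) = 0.4·0.7660 / (0.4·0.7660 + 0.85·0.2340) ≈ 0.6063
After 'does not convert': P(A) = 0.4·0.6063 / (0.4·0.6063 + 0.85·0.3937) ≈ 0.4202
After 'converts': P(A) = 0.6·0.4202 / (0.6·0.4202 + 0.15·0.5798) ≈ 0.7435
After 'does not convert': P(A) = 0.4·0.7435 / (0.4·0.7435 + 0.85·0.2565) ≈ 0.5770
After 'converts': P(A) = 0.6·0.5770 / (0.6·0.5770 + 0.15·0.4230) ≈ 0.8451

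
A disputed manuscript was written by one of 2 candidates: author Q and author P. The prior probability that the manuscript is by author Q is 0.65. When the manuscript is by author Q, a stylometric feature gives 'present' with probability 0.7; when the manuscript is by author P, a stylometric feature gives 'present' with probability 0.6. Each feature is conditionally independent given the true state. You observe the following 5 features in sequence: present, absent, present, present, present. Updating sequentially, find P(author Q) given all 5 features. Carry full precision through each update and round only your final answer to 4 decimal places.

After 'present': P(author Q) = 0.7·0.6500 / (0.7·0.6500 + 0.6·0.3500) ≈ 0.6842
After 'absent': P(author Q) = 0.3·0.6842 / (0.3·0.6842 + 0.4·0.3158) ≈ 0.6190
After 'present': P(author Q) = 0.7·0.6190 / (0.7·0.6190 + 0.6·0.3810) ≈ 0.6547
After 'present': P(author Q) = 0.7·0.6547 / (0.7·0.6547 + 0.6·0.3453) ≈ 0.6886
After 'present': P(author Q) = 0.7·0.6886 / (0.7·0.6886 + 0.6·0.3114) ≈ 0.7207

0.7207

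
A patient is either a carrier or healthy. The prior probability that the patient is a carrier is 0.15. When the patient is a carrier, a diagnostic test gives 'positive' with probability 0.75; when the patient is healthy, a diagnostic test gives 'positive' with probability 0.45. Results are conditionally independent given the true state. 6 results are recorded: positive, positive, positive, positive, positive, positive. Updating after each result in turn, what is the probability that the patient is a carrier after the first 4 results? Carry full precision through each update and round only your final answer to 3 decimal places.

After 'positive': P(carrier) = 0.75·0.1500 / (0.75·0.1500 + 0.45·0.8500) ≈ 0.2273
After 'positive': P(carrier) = 0.75·0.2273 / (0.75·0.2273 + 0.45·0.7727) ≈ 0.3289
After 'positive': P(carrier) = 0.75·0.3289 / (0.75·0.3289 + 0.45·0.6711) ≈ 0.4496
After 'positive': P(carrier) = 0.75·0.4496 / (0.75·0.4496 + 0.45·0.5504) ≈ 0.5766

0.577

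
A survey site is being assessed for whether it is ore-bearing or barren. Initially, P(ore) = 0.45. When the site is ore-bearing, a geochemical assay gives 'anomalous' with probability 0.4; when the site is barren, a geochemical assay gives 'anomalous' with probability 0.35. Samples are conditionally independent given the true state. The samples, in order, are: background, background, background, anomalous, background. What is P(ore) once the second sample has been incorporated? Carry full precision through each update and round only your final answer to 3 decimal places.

After 'background': P(ore) = 0.6·0.4500 / (0.6·0.4500 + 0.65·0.5500) ≈ 0.4303
After 'background': P(ore) = 0.6·0.4303 / (0.6·0.4303 + 0.65·0.5697) ≈ 0.4108

0.411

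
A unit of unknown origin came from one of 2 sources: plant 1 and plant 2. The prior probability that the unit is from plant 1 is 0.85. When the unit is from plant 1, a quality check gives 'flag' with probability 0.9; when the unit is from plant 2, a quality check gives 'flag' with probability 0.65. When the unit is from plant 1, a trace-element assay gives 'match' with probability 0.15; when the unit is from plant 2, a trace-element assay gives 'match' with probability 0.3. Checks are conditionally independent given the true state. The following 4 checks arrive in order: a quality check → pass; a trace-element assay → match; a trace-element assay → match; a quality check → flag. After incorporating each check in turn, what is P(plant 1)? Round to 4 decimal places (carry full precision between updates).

After a quality check='pass': P(plant 1) = 0.1·0.8500 / (0.1·0.8500 + 0.35·0.1500) ≈ 0.6182
After a trace-element assay='match': P(plant 1) = 0.15·0.6182 / (0.15·0.6182 + 0.3·0.3818) ≈ 0.4474
After a trace-element assay='match': P(plant 1) = 0.15·0.4474 / (0.15·0.4474 + 0.3·0.5526) ≈ 0.2881
After a quality check='flag': P(plant 1) = 0.9·0.2881 / (0.9·0.2881 + 0.65·0.7119) ≈ 0.3592

0.3592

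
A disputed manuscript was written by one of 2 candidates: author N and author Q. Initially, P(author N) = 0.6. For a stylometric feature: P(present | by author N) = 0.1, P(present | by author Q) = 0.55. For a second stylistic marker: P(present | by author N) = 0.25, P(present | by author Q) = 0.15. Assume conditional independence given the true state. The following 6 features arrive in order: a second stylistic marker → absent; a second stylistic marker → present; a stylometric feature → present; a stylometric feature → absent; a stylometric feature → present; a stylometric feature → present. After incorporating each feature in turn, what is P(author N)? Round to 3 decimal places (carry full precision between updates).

After a second stylistic marker='absent': P(author N) = 0.75·0.6000 / (0.75·0.6000 + 0.85·0.4000) ≈ 0.5696
After a second stylistic marker='present': P(author N) = 0.25·0.5696 / (0.25·0.5696 + 0.15·0.4304) ≈ 0.6881
After a stylometric feature='present': P(author N) = 0.1·0.6881 / (0.1·0.6881 + 0.55·0.3119) ≈ 0.2863
After a stylometric feature='absent': P(author N) = 0.9·0.2863 / (0.9·0.2863 + 0.45·0.7137) ≈ 0.4451
After a stylometric feature='present': P(author N) = 0.1·0.4451 / (0.1·0.4451 + 0.55·0.5549) ≈ 0.1273
After a stylometric feature='present': P(author N) = 0.1·0.1273 / (0.1·0.1273 + 0.55·0.8727) ≈ 0.0258

0.026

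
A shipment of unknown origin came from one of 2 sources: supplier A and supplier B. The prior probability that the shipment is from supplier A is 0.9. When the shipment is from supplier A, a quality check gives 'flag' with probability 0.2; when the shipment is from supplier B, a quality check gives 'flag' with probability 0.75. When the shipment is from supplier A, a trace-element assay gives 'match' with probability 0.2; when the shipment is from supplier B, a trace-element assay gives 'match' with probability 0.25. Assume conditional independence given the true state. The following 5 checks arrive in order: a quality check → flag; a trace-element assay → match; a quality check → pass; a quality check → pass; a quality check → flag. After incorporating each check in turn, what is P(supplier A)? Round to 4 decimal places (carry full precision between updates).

0.8398

After a quality check='flag': P(supplier A) = 0.2·0.9000 / (0.2·0.9000 + 0.75·0.1000) ≈ 0.7059
After a trace-element assay='match': P(supplier A) = 0.2·0.7059 / (0.2·0.7059 + 0.25·0.2941) ≈ 0.6575
After a quality check='pass': P(supplier A) = 0.8·0.6575 / (0.8·0.6575 + 0.25·0.3425) ≈ 0.8600
After a quality check='pass': P(supplier A) = 0.8·0.8600 / (0.8·0.8600 + 0.25·0.1400) ≈ 0.9516
After a quality check='flag': P(supplier A) = 0.2·0.9516 / (0.2·0.9516 + 0.75·0.0484) ≈ 0.8398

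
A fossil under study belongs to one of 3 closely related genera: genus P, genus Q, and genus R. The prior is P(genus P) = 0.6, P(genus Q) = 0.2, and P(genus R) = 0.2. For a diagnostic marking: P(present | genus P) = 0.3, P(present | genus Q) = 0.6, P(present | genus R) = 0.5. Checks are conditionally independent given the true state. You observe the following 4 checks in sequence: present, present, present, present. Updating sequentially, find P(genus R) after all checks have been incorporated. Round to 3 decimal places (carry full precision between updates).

After 'present': normaliser = 0.3·0.6000 + 0.6·0.2000 + 0.5·0.2000; P(genus P) ≈ 0.4500, P(genus Q) ≈ 0.3000, P(genus R) ≈ 0.2500
After 'present': normaliser = 0.3·0.4500 + 0.6·0.3000 + 0.5·0.2500; P(genus P) ≈ 0.3068, P(genus Q) ≈ 0.4091, P(genus R) ≈ 0.2841
After 'present': normaliser = 0.3·0.3068 + 0.6·0.4091 + 0.5·0.2841; P(genus P) ≈ 0.1919, P(genus Q) ≈ 0.5118, P(genus R) ≈ 0.2962
After 'present': normaliser = 0.3·0.1919 + 0.6·0.5118 + 0.5·0.2962; P(genus P) ≈ 0.1123, P(genus Q) ≈ 0.5989, P(genus R) ≈ 0.2888

0.289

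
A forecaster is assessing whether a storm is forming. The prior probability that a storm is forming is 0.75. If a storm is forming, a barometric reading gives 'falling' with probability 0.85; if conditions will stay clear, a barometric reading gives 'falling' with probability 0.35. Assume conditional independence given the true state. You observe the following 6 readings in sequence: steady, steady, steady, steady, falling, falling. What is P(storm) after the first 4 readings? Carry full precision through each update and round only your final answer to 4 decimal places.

0.0084

After 'steady': P(storm) = 0.15·0.7500 / (0.15·0.7500 + 0.65·0.2500) ≈ 0.4091
After 'steady': P(storm) = 0.15·0.4091 / (0.15·0.4091 + 0.65·0.5909) ≈ 0.1378
After 'steady': P(storm) = 0.15·0.1378 / (0.15·0.1378 + 0.65·0.8622) ≈ 0.0356
After 'steady': P(storm) = 0.15·0.0356 / (0.15·0.0356 + 0.65·0.9644) ≈ 0.0084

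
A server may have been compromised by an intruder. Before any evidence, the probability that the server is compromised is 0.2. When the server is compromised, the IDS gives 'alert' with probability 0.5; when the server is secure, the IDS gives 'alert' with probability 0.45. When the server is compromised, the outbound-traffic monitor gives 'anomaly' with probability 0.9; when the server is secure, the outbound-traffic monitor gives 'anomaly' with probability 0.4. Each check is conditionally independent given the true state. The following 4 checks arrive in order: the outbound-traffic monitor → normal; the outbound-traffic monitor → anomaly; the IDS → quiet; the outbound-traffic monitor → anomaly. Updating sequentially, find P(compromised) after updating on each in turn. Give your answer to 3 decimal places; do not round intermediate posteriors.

0.161

After the outbound-traffic monitor='normal': P(compromised) = 0.1·0.2000 / (0.1·0.2000 + 0.6·0.8000) ≈ 0.0400
After the outbound-traffic monitor='anomaly': P(compromised) = 0.9·0.0400 / (0.9·0.0400 + 0.4·0.9600) ≈ 0.0857
After the IDS='quiet': P(compromised) = 0.5·0.0857 / (0.5·0.0857 + 0.55·0.9143) ≈ 0.0785
After the outbound-traffic monitor='anomaly': P(compromised) = 0.9·0.0785 / (0.9·0.0785 + 0.4·0.9215) ≈ 0.1609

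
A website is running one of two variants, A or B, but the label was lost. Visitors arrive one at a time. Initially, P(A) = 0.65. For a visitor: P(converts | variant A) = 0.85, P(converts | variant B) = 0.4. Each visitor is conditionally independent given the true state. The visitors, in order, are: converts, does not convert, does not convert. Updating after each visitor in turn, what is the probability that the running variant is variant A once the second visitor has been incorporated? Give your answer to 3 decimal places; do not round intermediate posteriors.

After 'converts': P(A) = 0.85·0.6500 / (0.85·0.6500 + 0.4·0.3500) ≈ 0.7978
After 'does not convert': P(A) = 0.15·0.7978 / (0.15·0.7978 + 0.6·0.2022) ≈ 0.4966

0.497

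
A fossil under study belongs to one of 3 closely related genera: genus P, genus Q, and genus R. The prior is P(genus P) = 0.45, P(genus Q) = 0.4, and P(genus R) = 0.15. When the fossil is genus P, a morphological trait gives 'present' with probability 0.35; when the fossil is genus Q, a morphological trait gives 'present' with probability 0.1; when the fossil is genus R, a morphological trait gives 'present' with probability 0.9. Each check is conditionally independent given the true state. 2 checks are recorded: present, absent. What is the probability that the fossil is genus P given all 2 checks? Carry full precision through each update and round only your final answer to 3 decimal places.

Each posterior becomes the prior for the next update.
After 'present': normaliser = 0.35·0.4500 + 0.1·0.4000 + 0.9·0.1500; P(genus P) ≈ 0.4737, P(genus Q) ≈ 0.1203, P(genus R) ≈ 0.4060
After 'absent': normaliser = 0.65·0.4737 + 0.9·0.1203 + 0.1·0.4060; P(genus P) ≈ 0.6741, P(genus Q) ≈ 0.2370, P(genus R) ≈ 0.0889

0.674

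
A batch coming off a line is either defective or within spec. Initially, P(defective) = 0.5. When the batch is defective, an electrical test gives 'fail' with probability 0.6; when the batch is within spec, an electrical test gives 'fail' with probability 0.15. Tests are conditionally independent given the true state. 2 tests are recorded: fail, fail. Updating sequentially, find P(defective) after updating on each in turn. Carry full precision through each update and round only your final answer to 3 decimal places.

After 'fail': P(defective) = 0.6·0.5000 / (0.6·0.5000 + 0.15·0.5000) ≈ 0.8000
After 'fail': P(defective) = 0.6·0.8000 / (0.6·0.8000 + 0.15·0.2000) ≈ 0.9412

0.941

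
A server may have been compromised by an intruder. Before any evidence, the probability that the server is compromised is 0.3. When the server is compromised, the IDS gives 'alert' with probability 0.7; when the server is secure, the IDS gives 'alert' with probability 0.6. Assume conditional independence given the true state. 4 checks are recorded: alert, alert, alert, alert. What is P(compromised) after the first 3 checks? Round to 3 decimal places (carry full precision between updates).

After 'alert': P(compromised) = 0.7·0.3000 / (0.7·0.3000 + 0.6·0.7000) ≈ 0.3333
After 'alert': P(compromised) = 0.7·0.3333 / (0.7·0.3333 + 0.6·0.6667) ≈ 0.3684
After 'alert': P(compromised) = 0.7·0.3684 / (0.7·0.3684 + 0.6·0.6316) ≈ 0.4050

0.405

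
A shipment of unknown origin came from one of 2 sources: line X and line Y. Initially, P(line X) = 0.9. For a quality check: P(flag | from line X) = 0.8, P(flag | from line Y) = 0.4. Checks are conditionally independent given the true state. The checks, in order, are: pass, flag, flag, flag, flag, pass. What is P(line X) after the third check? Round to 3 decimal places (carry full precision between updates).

0.923

After 'pass': P(line X) = 0.2·0.9000 / (0.2·0.9000 + 0.6·0.1000) ≈ 0.7500
After 'flag': P(line X) = 0.8·0.7500 / (0.8·0.7500 + 0.4·0.2500) ≈ 0.8571
After 'flag': P(line X) = 0.8·0.8571 / (0.8·0.8571 + 0.4·0.1429) ≈ 0.9231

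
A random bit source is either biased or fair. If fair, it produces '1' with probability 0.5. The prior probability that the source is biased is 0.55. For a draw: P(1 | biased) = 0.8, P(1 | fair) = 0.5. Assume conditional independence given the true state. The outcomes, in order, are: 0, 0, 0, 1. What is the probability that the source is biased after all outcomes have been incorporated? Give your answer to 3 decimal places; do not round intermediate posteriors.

0.111

After '0': P(biased) = 0.2·0.5500 / (0.2·0.5500 + 0.5·0.4500) ≈ 0.3284
After '0': P(biased) = 0.2·0.3284 / (0.2·0.3284 + 0.5·0.6716) ≈ 0.1636
After '0': P(biased) = 0.2·0.1636 / (0.2·0.1636 + 0.5·0.8364) ≈ 0.0725
After '1': P(biased) = 0.8·0.0725 / (0.8·0.0725 + 0.5·0.9275) ≈ 0.1112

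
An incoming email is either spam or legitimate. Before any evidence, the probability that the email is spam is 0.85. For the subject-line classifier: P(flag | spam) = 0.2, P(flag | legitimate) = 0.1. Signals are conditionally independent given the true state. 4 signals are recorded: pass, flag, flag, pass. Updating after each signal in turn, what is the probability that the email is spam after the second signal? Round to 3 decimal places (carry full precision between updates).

0.910

Each posterior becomes the prior for the next update.
After 'pass': P(spam) = 0.8·0.8500 / (0.8·0.8500 + 0.9·0.1500) ≈ 0.8344
After 'flag': P(spam) = 0.2·0.8344 / (0.2·0.8344 + 0.1·0.1656) ≈ 0.9097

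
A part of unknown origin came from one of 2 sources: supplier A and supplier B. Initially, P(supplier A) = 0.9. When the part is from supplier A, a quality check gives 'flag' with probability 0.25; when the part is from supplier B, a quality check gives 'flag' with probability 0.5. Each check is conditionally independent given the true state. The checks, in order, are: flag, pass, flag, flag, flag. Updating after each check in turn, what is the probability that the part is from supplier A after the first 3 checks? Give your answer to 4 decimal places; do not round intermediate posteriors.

After 'flag': P(supplier A) = 0.25·0.9000 / (0.25·0.9000 + 0.5·0.1000) ≈ 0.8182
After 'pass': P(supplier A) = 0.75·0.8182 / (0.75·0.8182 + 0.5·0.1818) ≈ 0.8710
After 'flag': P(supplier A) = 0.25·0.8710 / (0.25·0.8710 + 0.5·0.1290) ≈ 0.7714

0.7714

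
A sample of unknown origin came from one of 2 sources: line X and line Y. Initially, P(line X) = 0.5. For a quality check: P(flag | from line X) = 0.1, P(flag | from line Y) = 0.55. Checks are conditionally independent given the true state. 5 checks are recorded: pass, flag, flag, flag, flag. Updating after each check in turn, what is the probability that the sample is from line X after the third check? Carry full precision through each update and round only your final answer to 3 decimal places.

0.062

After 'pass': P(line X) = 0.9·0.5000 / (0.9·0.5000 + 0.45·0.5000) ≈ 0.6667
After 'flag': P(line X) = 0.1·0.6667 / (0.1·0.6667 + 0.55·0.3333) ≈ 0.2667
After 'flag': P(line X) = 0.1·0.2667 / (0.1·0.2667 + 0.55·0.7333) ≈ 0.0620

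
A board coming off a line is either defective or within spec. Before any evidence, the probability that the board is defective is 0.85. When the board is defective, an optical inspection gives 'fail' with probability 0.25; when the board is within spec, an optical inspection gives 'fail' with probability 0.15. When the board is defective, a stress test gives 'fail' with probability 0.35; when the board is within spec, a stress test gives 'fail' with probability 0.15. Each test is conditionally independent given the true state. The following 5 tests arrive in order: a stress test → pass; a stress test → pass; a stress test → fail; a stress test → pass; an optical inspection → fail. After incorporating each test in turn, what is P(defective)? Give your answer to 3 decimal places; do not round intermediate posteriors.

Each posterior becomes the prior for the next update.
After a stress test='pass': P(defective) = 0.65·0.8500 / (0.65·0.8500 + 0.85·0.1500) ≈ 0.8125
After a stress test='pass': P(defective) = 0.65·0.8125 / (0.65·0.8125 + 0.85·0.1875) ≈ 0.7682
After a stress test='fail': P(defective) = 0.35·0.7682 / (0.35·0.7682 + 0.15·0.2318) ≈ 0.8855
After a stress test='pass': P(defective) = 0.65·0.8855 / (0.65·0.8855 + 0.85·0.1145) ≈ 0.8553
After an optical inspection='fail': P(defective) = 0.25·0.8553 / (0.25·0.8553 + 0.15·0.1447) ≈ 0.9079

0.908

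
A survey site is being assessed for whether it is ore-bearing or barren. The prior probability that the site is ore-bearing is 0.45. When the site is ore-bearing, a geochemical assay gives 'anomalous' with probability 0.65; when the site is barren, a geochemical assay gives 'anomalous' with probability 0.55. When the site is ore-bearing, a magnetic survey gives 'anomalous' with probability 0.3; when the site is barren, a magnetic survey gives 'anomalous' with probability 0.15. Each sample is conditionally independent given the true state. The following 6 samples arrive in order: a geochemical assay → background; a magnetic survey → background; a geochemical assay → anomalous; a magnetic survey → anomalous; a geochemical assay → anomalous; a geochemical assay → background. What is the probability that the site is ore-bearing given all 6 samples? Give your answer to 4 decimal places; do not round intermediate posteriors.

After a geochemical assay='background': P(ore) = 0.35·0.4500 / (0.35·0.4500 + 0.45·0.5500) ≈ 0.3889
After a magnetic survey='background': P(ore) = 0.7·0.3889 / (0.7·0.3889 + 0.85·0.6111) ≈ 0.3439
After a geochemical assay='anomalous': P(ore) = 0.65·0.3439 / (0.65·0.3439 + 0.55·0.6561) ≈ 0.3825
After a magnetic survey='anomalous': P(ore) = 0.3·0.3825 / (0.3·0.3825 + 0.15·0.6175) ≈ 0.5533
After a geochemical assay='anomalous': P(ore) = 0.65·0.5533 / (0.65·0.5533 + 0.55·0.4467) ≈ 0.5941
After a geochemical assay='background': P(ore) = 0.35·0.5941 / (0.35·0.5941 + 0.45·0.4059) ≈ 0.5324

0.5324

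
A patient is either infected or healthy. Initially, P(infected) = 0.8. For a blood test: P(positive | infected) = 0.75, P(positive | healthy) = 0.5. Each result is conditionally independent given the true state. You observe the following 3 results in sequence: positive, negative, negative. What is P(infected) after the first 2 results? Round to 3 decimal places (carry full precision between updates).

After 'positive': P(infected) = 0.75·0.8000 / (0.75·0.8000 + 0.5·0.2000) ≈ 0.8571
After 'negative': P(infected) = 0.25·0.8571 / (0.25·0.8571 + 0.5·0.1429) ≈ 0.7500

0.750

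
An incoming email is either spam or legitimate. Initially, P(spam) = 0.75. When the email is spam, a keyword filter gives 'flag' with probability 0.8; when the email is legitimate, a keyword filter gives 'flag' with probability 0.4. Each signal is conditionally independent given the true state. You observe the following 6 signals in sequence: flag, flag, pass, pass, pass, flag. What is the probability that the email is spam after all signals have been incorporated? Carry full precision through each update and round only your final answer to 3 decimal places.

0.471

After 'flag': P(spam) = 0.8·0.7500 / (0.8·0.7500 + 0.4·0.2500) ≈ 0.8571
After 'flag': P(spam) = 0.8·0.8571 / (0.8·0.8571 + 0.4·0.1429) ≈ 0.9231
After 'pass': P(spam) = 0.2·0.9231 / (0.2·0.9231 + 0.6·0.0769) ≈ 0.8000
After 'pass': P(spam) = 0.2·0.8000 / (0.2·0.8000 + 0.6·0.2000) ≈ 0.5714
After 'pass': P(spam) = 0.2·0.5714 / (0.2·0.5714 + 0.6·0.4286) ≈ 0.3077
After 'flag': P(spam) = 0.8·0.3077 / (0.8·0.3077 + 0.4·0.6923) ≈ 0.4706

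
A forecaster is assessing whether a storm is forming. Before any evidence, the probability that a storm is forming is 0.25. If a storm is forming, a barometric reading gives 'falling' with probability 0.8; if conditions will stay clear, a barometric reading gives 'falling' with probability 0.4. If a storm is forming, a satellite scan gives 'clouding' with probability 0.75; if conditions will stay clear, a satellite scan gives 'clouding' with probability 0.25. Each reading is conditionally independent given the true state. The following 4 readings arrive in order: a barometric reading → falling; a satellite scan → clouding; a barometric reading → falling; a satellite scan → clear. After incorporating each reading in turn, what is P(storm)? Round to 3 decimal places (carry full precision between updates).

Each posterior becomes the prior for the next update.
After a barometric reading='falling': P(storm) = 0.8·0.2500 / (0.8·0.2500 + 0.4·0.7500) ≈ 0.4000
After a satellite scan='clouding': P(storm) = 0.75·0.4000 / (0.75·0.4000 + 0.25·0.6000) ≈ 0.6667
After a barometric reading='falling': P(storm) = 0.8·0.6667 / (0.8·0.6667 + 0.4·0.3333) ≈ 0.8000
After a satellite scan='clear': P(storm) = 0.25·0.8000 / (0.25·0.8000 + 0.75·0.2000) ≈ 0.5714

0.571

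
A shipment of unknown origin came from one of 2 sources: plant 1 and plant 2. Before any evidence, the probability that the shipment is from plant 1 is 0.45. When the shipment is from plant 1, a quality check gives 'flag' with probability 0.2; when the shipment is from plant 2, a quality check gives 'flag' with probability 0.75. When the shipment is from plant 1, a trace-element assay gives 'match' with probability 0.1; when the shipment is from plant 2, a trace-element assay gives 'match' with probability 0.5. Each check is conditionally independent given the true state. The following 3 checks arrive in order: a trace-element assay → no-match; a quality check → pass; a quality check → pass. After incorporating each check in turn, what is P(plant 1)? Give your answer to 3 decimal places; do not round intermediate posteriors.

0.938

After a trace-element assay='no-match': P(plant 1) = 0.9·0.4500 / (0.9·0.4500 + 0.5·0.5500) ≈ 0.5956
After a quality check='pass': P(plant 1) = 0.8·0.5956 / (0.8·0.5956 + 0.25·0.4044) ≈ 0.8250
After a quality check='pass': P(plant 1) = 0.8·0.8250 / (0.8·0.8250 + 0.25·0.1750) ≈ 0.9378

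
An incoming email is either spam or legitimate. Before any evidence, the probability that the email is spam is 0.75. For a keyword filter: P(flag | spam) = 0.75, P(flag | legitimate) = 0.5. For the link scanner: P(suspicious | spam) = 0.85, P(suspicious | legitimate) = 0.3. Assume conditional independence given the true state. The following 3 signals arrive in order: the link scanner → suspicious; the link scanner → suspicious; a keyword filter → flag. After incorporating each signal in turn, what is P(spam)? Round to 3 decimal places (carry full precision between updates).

0.973

After the link scanner='suspicious': P(spam) = 0.85·0.7500 / (0.85·0.7500 + 0.3·0.2500) ≈ 0.8947
After the link scanner='suspicious': P(spam) = 0.85·0.8947 / (0.85·0.8947 + 0.3·0.1053) ≈ 0.9601
After a keyword filter='flag': P(spam) = 0.75·0.9601 / (0.75·0.9601 + 0.5·0.0399) ≈ 0.9731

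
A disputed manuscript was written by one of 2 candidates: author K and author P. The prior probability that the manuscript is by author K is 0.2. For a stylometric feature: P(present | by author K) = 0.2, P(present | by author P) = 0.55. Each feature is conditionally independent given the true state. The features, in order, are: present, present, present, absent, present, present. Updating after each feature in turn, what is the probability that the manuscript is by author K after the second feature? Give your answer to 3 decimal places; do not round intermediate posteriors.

0.032

Each posterior becomes the prior for the next update.
After 'present': P(author K) = 0.2·0.2000 / (0.2·0.2000 + 0.55·0.8000) ≈ 0.0833
After 'present': P(author K) = 0.2·0.0833 / (0.2·0.0833 + 0.55·0.9167) ≈ 0.0320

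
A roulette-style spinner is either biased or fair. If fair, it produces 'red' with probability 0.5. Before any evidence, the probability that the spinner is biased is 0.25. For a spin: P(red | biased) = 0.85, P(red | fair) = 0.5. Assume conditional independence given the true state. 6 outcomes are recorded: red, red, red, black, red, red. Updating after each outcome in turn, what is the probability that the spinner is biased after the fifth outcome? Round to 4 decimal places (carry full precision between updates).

0.4551

After 'red': P(biased) = 0.85·0.2500 / (0.85·0.2500 + 0.5·0.7500) ≈ 0.3617
After 'red': P(biased) = 0.85·0.3617 / (0.85·0.3617 + 0.5·0.6383) ≈ 0.4907
After 'red': P(biased) = 0.85·0.4907 / (0.85·0.4907 + 0.5·0.5093) ≈ 0.6209
After 'black': P(biased) = 0.15·0.6209 / (0.15·0.6209 + 0.5·0.3791) ≈ 0.3294
After 'red': P(biased) = 0.85·0.3294 / (0.85·0.3294 + 0.5·0.6706) ≈ 0.4551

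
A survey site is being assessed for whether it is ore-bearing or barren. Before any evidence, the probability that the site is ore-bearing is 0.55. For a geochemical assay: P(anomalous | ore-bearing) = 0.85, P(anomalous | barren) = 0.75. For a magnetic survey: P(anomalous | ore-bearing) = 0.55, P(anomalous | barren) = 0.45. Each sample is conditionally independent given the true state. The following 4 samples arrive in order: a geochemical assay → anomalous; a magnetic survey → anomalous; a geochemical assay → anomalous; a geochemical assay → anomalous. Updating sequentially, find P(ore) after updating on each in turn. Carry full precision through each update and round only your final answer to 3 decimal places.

Each posterior becomes the prior for the next update.
After a geochemical assay='anomalous': P(ore) = 0.85·0.5500 / (0.85·0.5500 + 0.75·0.4500) ≈ 0.5807
After a magnetic survey='anomalous': P(ore) = 0.55·0.5807 / (0.55·0.5807 + 0.45·0.4193) ≈ 0.6287
After a geochemical assay='anomalous': P(ore) = 0.85·0.6287 / (0.85·0.6287 + 0.75·0.3713) ≈ 0.6574
After a geochemical assay='anomalous': P(ore) = 0.85·0.6574 / (0.85·0.6574 + 0.75·0.3426) ≈ 0.6850

0.685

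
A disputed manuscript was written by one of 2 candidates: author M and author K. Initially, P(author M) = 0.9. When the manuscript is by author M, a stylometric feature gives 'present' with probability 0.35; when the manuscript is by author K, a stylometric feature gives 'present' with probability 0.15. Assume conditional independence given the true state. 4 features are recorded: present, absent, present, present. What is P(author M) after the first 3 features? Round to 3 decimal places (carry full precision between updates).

After 'present': P(author M) = 0.35·0.9000 / (0.35·0.9000 + 0.15·0.1000) ≈ 0.9545
After 'absent': P(author M) = 0.65·0.9545 / (0.65·0.9545 + 0.85·0.0455) ≈ 0.9414
After 'present': P(author M) = 0.35·0.9414 / (0.35·0.9414 + 0.15·0.0586) ≈ 0.9740

0.974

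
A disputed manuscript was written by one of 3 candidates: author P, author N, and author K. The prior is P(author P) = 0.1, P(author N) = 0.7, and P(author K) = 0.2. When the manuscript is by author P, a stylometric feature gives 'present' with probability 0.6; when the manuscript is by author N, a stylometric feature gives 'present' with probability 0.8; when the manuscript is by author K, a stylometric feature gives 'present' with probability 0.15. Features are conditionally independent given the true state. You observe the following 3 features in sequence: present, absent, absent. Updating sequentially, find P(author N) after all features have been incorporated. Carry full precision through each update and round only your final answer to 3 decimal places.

0.417

After 'present': normaliser = 0.6·0.1000 + 0.8·0.7000 + 0.15·0.2000; P(author P) ≈ 0.0923, P(author N) ≈ 0.8615, P(author K) ≈ 0.0462
After 'absent': normaliser = 0.4·0.0923 + 0.2·0.8615 + 0.85·0.0462; P(author P) ≈ 0.1486, P(author N) ≈ 0.6935, P(author K) ≈ 0.1579
After 'absent': normaliser = 0.4·0.1486 + 0.2·0.6935 + 0.85·0.1579; P(author P) ≈ 0.1789, P(author N) ≈ 0.4173, P(author K) ≈ 0.4038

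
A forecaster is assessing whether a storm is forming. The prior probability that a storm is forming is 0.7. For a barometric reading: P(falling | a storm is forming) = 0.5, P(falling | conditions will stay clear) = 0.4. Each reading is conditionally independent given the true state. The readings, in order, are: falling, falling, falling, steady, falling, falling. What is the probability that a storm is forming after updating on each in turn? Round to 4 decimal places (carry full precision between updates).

0.8558

After 'falling': P(storm) = 0.5·0.7000 / (0.5·0.7000 + 0.4·0.3000) ≈ 0.7447
After 'falling': P(storm) = 0.5·0.7447 / (0.5·0.7447 + 0.4·0.2553) ≈ 0.7848
After 'falling': P(storm) = 0.5·0.7848 / (0.5·0.7848 + 0.4·0.2152) ≈ 0.8201
After 'steady': P(storm) = 0.5·0.8201 / (0.5·0.8201 + 0.6·0.1799) ≈ 0.7916
After 'falling': P(storm) = 0.5·0.7916 / (0.5·0.7916 + 0.4·0.2084) ≈ 0.8260
After 'falling': P(storm) = 0.5·0.8260 / (0.5·0.8260 + 0.4·0.1740) ≈ 0.8558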